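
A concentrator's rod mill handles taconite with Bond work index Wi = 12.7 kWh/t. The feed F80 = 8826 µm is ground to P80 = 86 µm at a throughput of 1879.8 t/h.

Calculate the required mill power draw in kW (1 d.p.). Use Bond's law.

P = 23202.2 kW

Bond: W = 10·Wi·(1/√P80 − 1/√F80)
W = 10·12.7·(1/√86 − 1/√8826) = 10·12.7·(0.097188) = 12.3429 kWh/t
Power = W × throughput = 12.3429 kWh/t × 1879.8 t/h = 23202.2 kW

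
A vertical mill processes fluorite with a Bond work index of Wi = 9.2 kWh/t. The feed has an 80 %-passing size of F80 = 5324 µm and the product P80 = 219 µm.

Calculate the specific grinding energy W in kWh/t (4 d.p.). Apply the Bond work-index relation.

W_Bond = 10·Wi·(1/√P₈₀ − 1/√F₈₀)
1/√219 = 0.067574;  1/√5324 = 0.013705
W = 10·9.2·(0.067574 − 0.013705) = 4.9559 kWh/t

W = 4.9559 kWh/t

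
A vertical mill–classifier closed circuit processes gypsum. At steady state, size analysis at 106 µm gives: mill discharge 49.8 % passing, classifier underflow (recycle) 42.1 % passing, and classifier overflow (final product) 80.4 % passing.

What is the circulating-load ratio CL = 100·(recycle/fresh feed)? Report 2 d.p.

CL = 397.40 %

Mass balance on the −106 µm fraction:
Fd + Rd = Ru + Fo ⇒ R/F = (o−d)/(d−u)
r = (80.4 − 49.8)/(49.8 − 42.1) = 30.6/7.7 = 3.9740
CL = 100·r = 397.40 %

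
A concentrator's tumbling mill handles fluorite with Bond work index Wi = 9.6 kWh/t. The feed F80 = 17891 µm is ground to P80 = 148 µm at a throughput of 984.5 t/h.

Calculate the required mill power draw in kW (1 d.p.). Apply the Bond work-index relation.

P = 7062.2 kW

W = 10 Wi / √P80 − 10 Wi / √F80
W = 10·9.6·(1/√148 − 1/√17891) = 10·9.6·(0.074723) = 7.1734 kWh/t
Mill draw = 7.1734 × 984.5 = 7062.2 kW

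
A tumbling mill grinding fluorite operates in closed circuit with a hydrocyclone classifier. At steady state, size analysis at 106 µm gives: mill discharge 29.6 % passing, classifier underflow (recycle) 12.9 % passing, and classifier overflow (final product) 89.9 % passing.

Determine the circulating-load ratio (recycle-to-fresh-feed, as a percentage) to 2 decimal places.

Mass balance on the −106 µm fraction:
(1+r)·d = r·u + o ⇒ r = (o−d)/(d−u)
r = (89.9 − 29.6)/(29.6 − 12.9) = 60.3/16.7 = 3.6108
CL = 100·r = 361.08 %

CL = 361.08 %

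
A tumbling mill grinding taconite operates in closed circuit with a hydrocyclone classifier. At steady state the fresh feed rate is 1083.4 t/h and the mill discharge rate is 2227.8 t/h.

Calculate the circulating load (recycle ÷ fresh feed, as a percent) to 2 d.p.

CL = 105.63 %

M = F + R at steady state, so:
R = M − F = 2227.8 − 1083.4 = 1144.4 t/h
CL = 100·R/F = 100·1144.4/1083.4 = 105.63 %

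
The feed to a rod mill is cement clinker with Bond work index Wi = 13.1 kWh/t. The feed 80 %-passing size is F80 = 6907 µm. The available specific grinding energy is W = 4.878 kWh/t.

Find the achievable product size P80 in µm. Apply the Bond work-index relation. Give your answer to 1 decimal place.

W = 10·Wi·[P80^(−½) − F80^(−½)]
⇒ 1/√P80 = W/(10·Wi) + 1/√F80
  = 4.8780/(10·13.1) + 1/√6907 = 0.037237 + 0.012032 = 0.049269
P80 = (1/0.049269)² = 20.2967² = 411.96 µm

P80 = 412.0 µm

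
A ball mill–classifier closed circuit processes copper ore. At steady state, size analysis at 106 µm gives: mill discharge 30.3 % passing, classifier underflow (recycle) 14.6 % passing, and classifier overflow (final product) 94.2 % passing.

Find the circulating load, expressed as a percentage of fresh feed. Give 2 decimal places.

Classifier node, passing 106 µm:
(1+r)·d = r·u + o ⇒ r = (o−d)/(d−u)
r = (94.2 − 30.3)/(30.3 − 14.6) = 63.9/15.7 = 4.0701
CL = 100·r = 407.01 %

CL = 407.01 %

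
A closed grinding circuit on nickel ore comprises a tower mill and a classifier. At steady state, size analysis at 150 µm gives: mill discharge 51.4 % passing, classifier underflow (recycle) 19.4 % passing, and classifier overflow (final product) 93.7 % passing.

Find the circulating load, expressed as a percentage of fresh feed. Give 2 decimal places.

CL = 132.19 %

Classifier node, passing 150 µm:
(1+r)d = ru + o → r = (o−d)/(d−u)
r = (93.7 − 51.4)/(51.4 − 19.4) = 42.3/32.0 = 1.3219
CL = 100·r = 132.19 %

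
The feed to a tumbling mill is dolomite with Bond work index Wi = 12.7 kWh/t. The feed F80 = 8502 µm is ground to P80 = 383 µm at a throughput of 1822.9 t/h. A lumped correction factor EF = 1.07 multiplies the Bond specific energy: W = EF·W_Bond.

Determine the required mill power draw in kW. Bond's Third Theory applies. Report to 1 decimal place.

W = 10 Wi (P80^-0.5 − F80^-0.5)
W = 10·12.7·(1/√383 − 1/√8502) = 10·12.7·(0.040252) = 5.1121 kWh/t
Apply correction: 5.1121 × 1.07 = 5.4699 kWh/t
Mill draw = 5.4699 × 1822.9 = 9971.1 kW

P = 9971.1 kW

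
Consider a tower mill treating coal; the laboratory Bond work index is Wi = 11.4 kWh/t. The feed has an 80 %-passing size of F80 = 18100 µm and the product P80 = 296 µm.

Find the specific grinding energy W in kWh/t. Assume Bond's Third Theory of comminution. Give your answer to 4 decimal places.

W = 5.7788 kWh/t

W = 10·Wi·[P80^(−½) − F80^(−½)]
1/√296 = 0.058124;  1/√18100 = 0.007433
W = 10·11.4·(0.058124 − 0.007433) = 5.7788 kWh/t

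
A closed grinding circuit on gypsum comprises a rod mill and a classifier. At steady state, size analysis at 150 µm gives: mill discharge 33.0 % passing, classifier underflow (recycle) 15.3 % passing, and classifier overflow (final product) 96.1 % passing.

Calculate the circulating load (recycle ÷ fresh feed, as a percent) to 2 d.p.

CL = 356.50 %

Mass balance on the −150 µm fraction:
r = (o − d)/(d − u)
r = (96.1 − 33.0)/(33.0 − 15.3) = 63.1/17.7 = 3.5650
CL = 100·r = 356.50 %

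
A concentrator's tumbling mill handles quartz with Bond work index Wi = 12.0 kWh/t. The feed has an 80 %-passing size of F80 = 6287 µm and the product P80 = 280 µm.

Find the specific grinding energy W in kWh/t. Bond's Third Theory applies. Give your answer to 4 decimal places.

W_Bond = 10·Wi·(1/√P₈₀ − 1/√F₈₀)
1/√280 = 0.059761;  1/√6287 = 0.012612
W = 10·12.0·(0.059761 − 0.012612) = 5.6580 kWh/t

W = 5.6580 kWh/t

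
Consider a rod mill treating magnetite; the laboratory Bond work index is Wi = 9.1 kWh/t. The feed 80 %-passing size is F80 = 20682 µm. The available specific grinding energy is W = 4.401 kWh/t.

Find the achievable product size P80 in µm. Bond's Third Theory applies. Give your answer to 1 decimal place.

P80 = 326.8 µm

Bond:  W = 10 Wi (1/√P − 1/√F)
1/√P80 = 1/√F80 + W/(10·Wi)
  = 4.4010/(10·9.1) + 1/√20682 = 0.048363 + 0.006954 = 0.055316
P80 = (1/0.055316)² = 18.0779² = 326.81 µm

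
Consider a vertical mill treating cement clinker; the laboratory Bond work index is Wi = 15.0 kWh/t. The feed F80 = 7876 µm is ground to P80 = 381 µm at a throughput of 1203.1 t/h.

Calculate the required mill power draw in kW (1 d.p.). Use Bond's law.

W = 10·Wi·[P80^(−½) − F80^(−½)]
W = 10·15.0·(1/√381 − 1/√7876) = 10·15.0·(0.039964) = 5.9945 kWh/t
P = W·T = 5.9945·1203.1 = 7212.0 kW

P = 7212.0 kW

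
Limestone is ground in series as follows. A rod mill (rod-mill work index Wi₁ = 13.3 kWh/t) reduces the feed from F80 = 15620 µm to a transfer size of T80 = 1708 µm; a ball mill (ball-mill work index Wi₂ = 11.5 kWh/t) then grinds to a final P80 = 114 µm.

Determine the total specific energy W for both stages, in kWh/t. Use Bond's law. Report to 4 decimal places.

W = 10.1421 kWh/t

Bond: W = 10·Wi·(1/√P80 − 1/√F80)
Stage 1 (15620→1708 µm, Wi₁=13.3): W₁ = 10·13.3·(0.024197 − 0.008001) = 2.1540 kWh/t
Stage 2 (1708→114 µm, Wi₂=11.5): W₂ = 10·11.5·(0.093659 − 0.024197) = 7.9881 kWh/t
W = W₁ + W₂ = 2.1540 + 7.9881 = 10.1421 kWh/t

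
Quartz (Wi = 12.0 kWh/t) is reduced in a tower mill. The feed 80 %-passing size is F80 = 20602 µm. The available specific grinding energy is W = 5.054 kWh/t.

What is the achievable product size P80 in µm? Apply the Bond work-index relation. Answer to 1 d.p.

W = 10·Wi·(P80^(-½) − F80^(-½))
P80^-0.5 = F80^-0.5 + W/(10 Wi)
  = 5.0540/(10·12.0) + 1/√20602 = 0.042117 + 0.006967 = 0.049084
P80 = (1/0.049084)² = 20.3734² = 415.07 µm

P80 = 415.1 µm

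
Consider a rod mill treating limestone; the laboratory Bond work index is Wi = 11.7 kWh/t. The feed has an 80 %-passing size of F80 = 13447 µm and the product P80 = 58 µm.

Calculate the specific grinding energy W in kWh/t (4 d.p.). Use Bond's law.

W_Bond = 10·Wi·(1/√P₈₀ − 1/√F₈₀)
1/√58 = 0.131306;  1/√13447 = 0.008624
W = 10·11.7·(0.131306 − 0.008624) = 14.3539 kWh/t

W = 14.3539 kWh/t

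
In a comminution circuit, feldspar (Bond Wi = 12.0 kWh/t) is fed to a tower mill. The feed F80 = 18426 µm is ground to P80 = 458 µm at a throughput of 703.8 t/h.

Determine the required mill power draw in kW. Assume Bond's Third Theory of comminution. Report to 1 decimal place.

W = 10 Wi (1/√P80 − 1/√F80)  [Bond]
W = 10·12.0·(1/√458 − 1/√18426) = 10·12.0·(0.039360) = 4.7232 kWh/t
Power = W × throughput = 4.7232 kWh/t × 703.8 t/h = 3324.2 kW

P = 3324.2 kW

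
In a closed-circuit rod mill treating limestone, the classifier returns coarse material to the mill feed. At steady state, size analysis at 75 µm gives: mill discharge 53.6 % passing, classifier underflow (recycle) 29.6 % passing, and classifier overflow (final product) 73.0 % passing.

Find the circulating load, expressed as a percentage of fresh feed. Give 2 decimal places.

CL = 80.83 %

Classifier node, passing 75 µm:
(1+r)d = ru + o → r = (o−d)/(d−u)
r = (73.0 − 53.6)/(53.6 − 29.6) = 19.4/24.0 = 0.8083
CL = 100·r = 80.83 %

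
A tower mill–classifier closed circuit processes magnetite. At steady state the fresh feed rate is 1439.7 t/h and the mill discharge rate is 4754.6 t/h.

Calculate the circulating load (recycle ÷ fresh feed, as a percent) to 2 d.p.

CL = 230.25 %

Mill node: discharge = fresh + recycle.
R = M − F = 4754.6 − 1439.7 = 3314.9 t/h
CL = 100·R/F = 100·3314.9/1439.7 = 230.25 %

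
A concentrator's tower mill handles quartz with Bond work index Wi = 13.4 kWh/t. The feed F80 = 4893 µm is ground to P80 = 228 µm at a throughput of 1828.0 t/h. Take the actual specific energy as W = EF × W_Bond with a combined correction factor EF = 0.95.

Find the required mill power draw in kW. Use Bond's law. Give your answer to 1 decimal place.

Bond: W = 10·Wi·(1/√P80 − 1/√F80)
W = 10·13.4·(1/√228 − 1/√4893) = 10·13.4·(0.051931) = 6.9587 kWh/t
Apply correction: 6.9587 × 0.95 = 6.6108 kWh/t
P_mill = W·ṁ = 6.6108·1828.0 = 12084.5 kW

P = 12084.5 kW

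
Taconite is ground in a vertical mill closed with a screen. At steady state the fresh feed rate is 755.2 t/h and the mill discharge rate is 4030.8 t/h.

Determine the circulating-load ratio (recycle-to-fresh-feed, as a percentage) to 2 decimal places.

Mill node: discharge = fresh + recycle.
R = M − F = 4030.8 − 755.2 = 3275.6 t/h
CL = 100·R/F = 100·3275.6/755.2 = 433.74 %

CL = 433.74 %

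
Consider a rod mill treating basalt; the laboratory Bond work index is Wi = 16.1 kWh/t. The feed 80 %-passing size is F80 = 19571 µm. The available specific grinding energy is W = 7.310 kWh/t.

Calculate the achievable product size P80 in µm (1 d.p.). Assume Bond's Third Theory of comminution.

W = 10 Wi / √P80 − 10 Wi / √F80
⇒ 1/√P80 = W/(10 Wi) + 1/√F80
  = 7.3100/(10·16.1) + 1/√19571 = 0.045404 + 0.007148 = 0.052552
P80 = (1/0.052552)² = 19.0288² = 362.10 µm

P80 = 362.1 µm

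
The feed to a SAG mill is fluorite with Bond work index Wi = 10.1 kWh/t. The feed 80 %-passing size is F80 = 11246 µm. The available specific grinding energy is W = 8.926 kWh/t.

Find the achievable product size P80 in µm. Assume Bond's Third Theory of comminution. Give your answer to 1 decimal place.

W = 10·Wi·[P80^(−½) − F80^(−½)]
⇒ 1/√P80 = W/(10 Wi) + 1/√F80
  = 8.9260/(10·10.1) + 1/√11246 = 0.088376 + 0.009430 = 0.097806
P80 = (1/0.097806)² = 10.2243² = 104.54 µm

P80 = 104.5 µm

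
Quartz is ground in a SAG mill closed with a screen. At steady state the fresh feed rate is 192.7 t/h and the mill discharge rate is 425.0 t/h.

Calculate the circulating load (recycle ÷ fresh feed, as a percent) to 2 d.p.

CL = 120.55 %

Discharge = new feed + return, hence
R = M − F = 425.0 − 192.7 = 232.3 t/h
CL = 100·R/F = 100·232.3/192.7 = 120.55 %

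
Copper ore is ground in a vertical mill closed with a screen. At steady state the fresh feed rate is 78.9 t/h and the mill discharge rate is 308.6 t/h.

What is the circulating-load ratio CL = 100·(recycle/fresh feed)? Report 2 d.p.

Discharge = new feed + return, hence
R = M − F = 308.6 − 78.9 = 229.7 t/h
CL = 100·R/F = 100·229.7/78.9 = 291.13 %

CL = 291.13 %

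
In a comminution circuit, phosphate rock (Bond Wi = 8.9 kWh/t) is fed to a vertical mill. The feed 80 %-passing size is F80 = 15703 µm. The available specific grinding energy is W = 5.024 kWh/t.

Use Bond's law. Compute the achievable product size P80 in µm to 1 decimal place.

W = 10 Wi (P80^-0.5 − F80^-0.5)
P80^(−½) = W/(10 Wi) + F80^(−½)
  = 5.0240/(10·8.9) + 1/√15703 = 0.056449 + 0.007980 = 0.064430
P80 = (1/0.064430)² = 15.5208² = 240.90 µm

P80 = 240.9 µm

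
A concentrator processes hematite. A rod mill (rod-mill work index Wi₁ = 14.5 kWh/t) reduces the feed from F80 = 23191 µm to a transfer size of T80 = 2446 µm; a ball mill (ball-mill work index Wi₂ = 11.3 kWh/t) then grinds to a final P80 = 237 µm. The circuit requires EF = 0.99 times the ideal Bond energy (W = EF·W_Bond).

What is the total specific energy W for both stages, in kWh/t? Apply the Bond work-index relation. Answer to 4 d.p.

W = 10 Wi (P80^-0.5 − F80^-0.5)
Stage 1 (23191→2446 µm, Wi₁=14.5): W₁ = 10·14.5·(0.020220 − 0.006567) = 1.9797 kWh/t
Stage 2 (2446→237 µm, Wi₂=11.3): W₂ = 10·11.3·(0.064957 − 0.020220) = 5.0553 kWh/t
W = W₁ + W₂ = 1.9797 + 5.0553 = 7.0350 kWh/t
W_actual = 0.99 × 7.0350 = 6.9647 kWh/t

W = 6.9647 kWh/t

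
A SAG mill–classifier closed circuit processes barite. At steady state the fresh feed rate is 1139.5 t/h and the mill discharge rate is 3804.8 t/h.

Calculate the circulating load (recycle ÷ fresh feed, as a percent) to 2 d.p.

CL = 233.90 %

Steady state: M = F + R.
R = M − F = 3804.8 − 1139.5 = 2665.3 t/h
CL = 100·R/F = 100·2665.3/1139.5 = 233.90 %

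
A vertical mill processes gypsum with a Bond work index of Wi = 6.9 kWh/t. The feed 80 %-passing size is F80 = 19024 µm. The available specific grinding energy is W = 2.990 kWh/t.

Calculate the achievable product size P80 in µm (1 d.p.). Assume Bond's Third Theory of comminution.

P80 = 390.8 µm

W = 10 Wi (P80^-0.5 − F80^-0.5)
P80^-0.5 = F80^-0.5 + W/(10 Wi)
  = 2.9900/(10·6.9) + 1/√19024 = 0.043333 + 0.007250 = 0.050584
P80 = (1/0.050584)² = 19.7693² = 390.82 µm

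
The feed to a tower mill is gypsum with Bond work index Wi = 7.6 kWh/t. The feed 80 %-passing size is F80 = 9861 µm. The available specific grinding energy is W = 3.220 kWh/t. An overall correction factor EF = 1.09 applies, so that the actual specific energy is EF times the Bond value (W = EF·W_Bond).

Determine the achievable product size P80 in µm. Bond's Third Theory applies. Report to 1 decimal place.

W = 10·Wi·(P80^(-½) − F80^(-½))
W_Bond = W / EF = 3.220 / 1.09 = 2.9541 kWh/t
P80^-0.5 = F80^-0.5 + W_Bond/(10 Wi)
  = 2.9541/(10·7.6) + 1/√9861 = 0.038870 + 0.010070 = 0.048940
P80 = (1/0.048940)² = 20.4330² = 417.51 µm

P80 = 417.5 µm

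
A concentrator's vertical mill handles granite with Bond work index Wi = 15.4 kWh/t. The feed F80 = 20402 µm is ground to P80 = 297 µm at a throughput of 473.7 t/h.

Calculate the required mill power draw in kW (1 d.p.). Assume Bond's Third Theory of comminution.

W = 10·Wi·(P80^(-½) − F80^(-½))
W = 10·15.4·(1/√297 − 1/√20402) = 10·15.4·(0.051025) = 7.8578 kWh/t
P_mill = W·ṁ = 7.8578·473.7 = 3722.3 kW

P = 3722.3 kW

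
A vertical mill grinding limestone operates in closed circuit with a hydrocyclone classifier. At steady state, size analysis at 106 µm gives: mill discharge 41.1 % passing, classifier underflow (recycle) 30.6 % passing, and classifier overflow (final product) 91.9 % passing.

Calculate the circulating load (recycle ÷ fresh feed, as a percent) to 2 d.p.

Classifier node, passing 106 µm:
(1+r)d = ru + o → r = (o−d)/(d−u)
r = (91.9 − 41.1)/(41.1 − 30.6) = 50.8/10.5 = 4.8381
CL = 100·r = 483.81 %

CL = 483.81 %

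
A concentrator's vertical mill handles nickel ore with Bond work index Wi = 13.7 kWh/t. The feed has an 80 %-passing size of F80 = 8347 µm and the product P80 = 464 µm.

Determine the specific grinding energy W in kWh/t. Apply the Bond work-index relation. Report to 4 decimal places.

W_Bond = 10·Wi·(1/√P₈₀ − 1/√F₈₀)
1/√464 = 0.046424;  1/√8347 = 0.010945
W = 10·13.7·(0.046424 − 0.010945) = 4.8605 kWh/t

W = 4.8605 kWh/t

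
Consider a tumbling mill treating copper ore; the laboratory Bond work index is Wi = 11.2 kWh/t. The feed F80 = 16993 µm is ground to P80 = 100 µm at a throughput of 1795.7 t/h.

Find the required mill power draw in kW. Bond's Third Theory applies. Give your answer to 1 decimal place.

W = 10 Wi (P80^-0.5 − F80^-0.5)
W = 10·11.2·(1/√100 − 1/√16993) = 10·11.2·(0.092329) = 10.3408 kWh/t
P = W·T = 10.3408·1795.7 = 18569.0 kW

P = 18569.0 kW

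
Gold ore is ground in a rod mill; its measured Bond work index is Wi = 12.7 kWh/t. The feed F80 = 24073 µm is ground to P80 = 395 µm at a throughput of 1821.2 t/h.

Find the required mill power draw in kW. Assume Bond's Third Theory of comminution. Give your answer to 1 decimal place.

W_Bond = 10·Wi·(1/√P₈₀ − 1/√F₈₀)
W = 10·12.7·(1/√395 − 1/√24073) = 10·12.7·(0.043870) = 5.5715 kWh/t
P_mill = W·ṁ = 5.5715·1821.2 = 10146.9 kW

P = 10146.9 kW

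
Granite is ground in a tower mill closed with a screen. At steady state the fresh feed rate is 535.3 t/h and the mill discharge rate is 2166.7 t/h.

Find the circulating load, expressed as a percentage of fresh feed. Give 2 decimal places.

CL = 304.76 %

Discharge = new feed + return, hence
R = M − F = 2166.7 − 535.3 = 1631.4 t/h
CL = 100·R/F = 100·1631.4/535.3 = 304.76 %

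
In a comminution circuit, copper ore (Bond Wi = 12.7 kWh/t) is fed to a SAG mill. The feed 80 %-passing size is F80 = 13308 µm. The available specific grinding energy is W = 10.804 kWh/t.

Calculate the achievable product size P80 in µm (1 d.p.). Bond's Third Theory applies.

P80 = 113.8 µm

W = 10 Wi (P80^-0.5 − F80^-0.5)
1/√P80 = 1/√F80 + W/(10·Wi)
  = 10.8040/(10·12.7) + 1/√13308 = 0.085071 + 0.008668 = 0.093739
P80 = (1/0.093739)² = 10.6679² = 113.80 µm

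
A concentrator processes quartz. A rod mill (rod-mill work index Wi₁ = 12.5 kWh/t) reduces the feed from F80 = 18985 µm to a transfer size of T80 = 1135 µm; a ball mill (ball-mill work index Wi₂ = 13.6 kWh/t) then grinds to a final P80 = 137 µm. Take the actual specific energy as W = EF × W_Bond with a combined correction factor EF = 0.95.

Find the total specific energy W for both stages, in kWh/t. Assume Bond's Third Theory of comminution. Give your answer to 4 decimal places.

W = 9.8663 kWh/t

W = 10 Wi (1/√P80 − 1/√F80)  [Bond]
Stage 1 (18985→1135 µm, Wi₁=12.5): W₁ = 10·12.5·(0.029683 − 0.007258) = 2.8031 kWh/t
Stage 2 (1135→137 µm, Wi₂=13.6): W₂ = 10·13.6·(0.085436 − 0.029683) = 7.5824 kWh/t
W = W₁ + W₂ = 2.8031 + 7.5824 = 10.3856 kWh/t
Corrected W = EF·W_Bond = 0.95·10.3856 = 9.8663 kWh/t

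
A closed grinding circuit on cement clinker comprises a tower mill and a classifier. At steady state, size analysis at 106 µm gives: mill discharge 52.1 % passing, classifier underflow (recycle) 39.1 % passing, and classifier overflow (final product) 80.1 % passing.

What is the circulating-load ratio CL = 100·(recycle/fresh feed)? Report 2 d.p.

Classifier node, passing 106 µm:
(1+r)d = ru + o → r = (o−d)/(d−u)
r = (80.1 − 52.1)/(52.1 − 39.1) = 28.0/13.0 = 2.1538
CL = 100·r = 215.38 %

CL = 215.38 %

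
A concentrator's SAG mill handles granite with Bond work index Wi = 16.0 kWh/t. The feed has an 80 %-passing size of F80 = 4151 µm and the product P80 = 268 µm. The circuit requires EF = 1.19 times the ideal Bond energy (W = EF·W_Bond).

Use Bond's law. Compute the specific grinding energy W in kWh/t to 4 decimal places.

Bond: W = 10·Wi·(1/√P80 − 1/√F80)
1/√268 = 0.061085;  1/√4151 = 0.015521
W = 10·16.0·(0.061085 − 0.015521) = 7.2902 kWh/t
Apply correction: 7.2902 × 1.19 = 8.6753 kWh/t

W = 8.6753 kWh/t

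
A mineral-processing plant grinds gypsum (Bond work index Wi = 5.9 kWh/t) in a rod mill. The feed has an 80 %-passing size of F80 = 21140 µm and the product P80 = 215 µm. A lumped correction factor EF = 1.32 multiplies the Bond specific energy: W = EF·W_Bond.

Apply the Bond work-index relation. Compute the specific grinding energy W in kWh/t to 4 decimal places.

W = 10 Wi (P80^-0.5 − F80^-0.5)
1/√215 = 0.068199;  1/√21140 = 0.006878
W = 10·5.9·(0.068199 − 0.006878) = 3.6180 kWh/t
With EF = 1.32: W = 3.6180·1.32 = 4.7757 kWh/t

W = 4.7757 kWh/t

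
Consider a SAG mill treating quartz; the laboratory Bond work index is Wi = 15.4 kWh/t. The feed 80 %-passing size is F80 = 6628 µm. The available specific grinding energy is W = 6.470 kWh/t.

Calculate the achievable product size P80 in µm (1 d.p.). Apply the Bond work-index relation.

P80 = 339.2 µm

Bond:  W = 10 Wi (1/√P − 1/√F)
1/√P80 = 1/√F80 + W/(10·Wi)
  = 6.4700/(10·15.4) + 1/√6628 = 0.042013 + 0.012283 = 0.054296
P80 = (1/0.054296)² = 18.4175² = 339.21 µm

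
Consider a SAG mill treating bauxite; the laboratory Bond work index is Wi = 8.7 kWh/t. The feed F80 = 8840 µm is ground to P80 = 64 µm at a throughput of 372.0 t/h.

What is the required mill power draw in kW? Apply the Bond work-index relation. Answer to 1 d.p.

W = 10 Wi (1/√P80 − 1/√F80)  [Bond]
W = 10·8.7·(1/√64 − 1/√8840) = 10·8.7·(0.114364) = 9.9497 kWh/t
Mill draw = 9.9497 × 372.0 = 3701.3 kW

P = 3701.3 kW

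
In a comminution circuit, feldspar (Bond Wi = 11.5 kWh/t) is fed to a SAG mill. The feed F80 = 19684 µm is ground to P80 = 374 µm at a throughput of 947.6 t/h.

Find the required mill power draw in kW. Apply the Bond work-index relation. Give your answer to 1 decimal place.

P = 4858.2 kW

Bond:  W = 10 Wi (1/√P − 1/√F)
W = 10·11.5·(1/√374 − 1/√19684) = 10·11.5·(0.044581) = 5.1268 kWh/t
Mill draw = 5.1268 × 947.6 = 4858.2 kW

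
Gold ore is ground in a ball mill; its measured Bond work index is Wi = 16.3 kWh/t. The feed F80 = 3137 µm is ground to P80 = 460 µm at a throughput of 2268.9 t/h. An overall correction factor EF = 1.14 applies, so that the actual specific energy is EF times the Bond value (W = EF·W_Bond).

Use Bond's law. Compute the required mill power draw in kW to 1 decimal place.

P = 12130.0 kW

W = 10 Wi / √P80 − 10 Wi / √F80
W = 10·16.3·(1/√460 − 1/√3137) = 10·16.3·(0.028771) = 4.6897 kWh/t
Corrected W = EF·W_Bond = 1.14·4.6897 = 5.3462 kWh/t
Power = W × throughput = 5.3462 kWh/t × 2268.9 t/h = 12130.0 kW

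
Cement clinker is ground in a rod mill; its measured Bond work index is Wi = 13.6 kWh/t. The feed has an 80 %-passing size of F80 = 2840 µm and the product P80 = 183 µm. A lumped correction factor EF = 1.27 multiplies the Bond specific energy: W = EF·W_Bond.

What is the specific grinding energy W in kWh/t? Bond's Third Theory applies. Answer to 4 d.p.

W = 10 Wi (1/√P80 − 1/√F80)  [Bond]
1/√183 = 0.073922;  1/√2840 = 0.018765
W = 10·13.6·(0.073922 − 0.018765) = 7.5014 kWh/t
With EF = 1.27: W = 7.5014·1.27 = 9.5268 kWh/t

W = 9.5268 kWh/t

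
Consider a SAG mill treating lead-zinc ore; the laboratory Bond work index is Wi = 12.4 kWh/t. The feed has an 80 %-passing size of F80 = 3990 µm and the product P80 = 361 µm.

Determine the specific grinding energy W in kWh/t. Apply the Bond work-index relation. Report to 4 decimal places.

W = 4.5632 kWh/t

W = 10 Wi (P80^-0.5 − F80^-0.5)
1/√361 = 0.052632;  1/√3990 = 0.015831
W = 10·12.4·(0.052632 − 0.015831) = 4.5632 kWh/t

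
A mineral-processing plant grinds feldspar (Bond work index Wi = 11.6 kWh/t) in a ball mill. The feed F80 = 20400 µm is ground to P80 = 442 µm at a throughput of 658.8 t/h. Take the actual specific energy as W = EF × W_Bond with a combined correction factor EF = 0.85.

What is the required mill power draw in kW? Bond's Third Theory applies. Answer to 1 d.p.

P = 2634.9 kW

W = 10·Wi·[P80^(−½) − F80^(−½)]
W = 10·11.6·(1/√442 − 1/√20400) = 10·11.6·(0.040564) = 4.7054 kWh/t
Apply correction: 4.7054 × 0.85 = 3.9996 kWh/t
P = W·T = 3.9996·658.8 = 2634.9 kW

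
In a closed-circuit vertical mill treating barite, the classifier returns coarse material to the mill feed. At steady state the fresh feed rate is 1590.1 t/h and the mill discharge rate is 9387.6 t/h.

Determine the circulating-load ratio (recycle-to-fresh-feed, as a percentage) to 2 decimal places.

M = F + R at steady state, so:
R = M − F = 9387.6 − 1590.1 = 7797.5 t/h
CL = 100·R/F = 100·7797.5/1590.1 = 490.38 %

CL = 490.38 %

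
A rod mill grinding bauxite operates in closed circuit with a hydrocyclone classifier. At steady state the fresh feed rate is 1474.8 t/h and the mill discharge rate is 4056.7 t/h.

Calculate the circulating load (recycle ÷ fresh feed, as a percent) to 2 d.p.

CL = 175.07 %

Discharge = new feed + return, hence
R = M − F = 4056.7 − 1474.8 = 2581.9 t/h
CL = 100·R/F = 100·2581.9/1474.8 = 175.07 %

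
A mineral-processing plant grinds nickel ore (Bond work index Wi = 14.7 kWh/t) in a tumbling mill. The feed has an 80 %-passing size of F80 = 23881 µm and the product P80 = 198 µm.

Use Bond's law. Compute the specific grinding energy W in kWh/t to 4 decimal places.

W = 10·Wi·(P80^(-½) − F80^(-½))
1/√198 = 0.071067;  1/√23881 = 0.006471
W = 10·14.7·(0.071067 − 0.006471) = 9.4956 kWh/t

W = 9.4956 kWh/t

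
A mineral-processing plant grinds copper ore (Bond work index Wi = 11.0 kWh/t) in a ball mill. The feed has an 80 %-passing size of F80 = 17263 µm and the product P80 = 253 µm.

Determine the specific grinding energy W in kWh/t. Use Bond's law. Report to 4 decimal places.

Bond: W = 10·Wi·(1/√P80 − 1/√F80)
1/√253 = 0.062869;  1/√17263 = 0.007611
W = 10·11.0·(0.062869 − 0.007611) = 6.0784 kWh/t

W = 6.0784 kWh/t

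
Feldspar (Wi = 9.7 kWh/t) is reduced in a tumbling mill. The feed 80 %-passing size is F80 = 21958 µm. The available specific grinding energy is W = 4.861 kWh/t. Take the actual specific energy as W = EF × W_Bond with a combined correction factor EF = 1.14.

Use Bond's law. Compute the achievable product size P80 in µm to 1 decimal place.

P80 = 388.9 µm

Bond:  W = 10 Wi (1/√P − 1/√F)
W_Bond = W / EF = 4.861 / 1.14 = 4.2640 kWh/t
P80^-0.5 = F80^-0.5 + W_Bond/(10 Wi)
  = 4.2640/(10·9.7) + 1/√21958 = 0.043959 + 0.006748 = 0.050708
P80 = (1/0.050708)² = 19.7209² = 388.91 µm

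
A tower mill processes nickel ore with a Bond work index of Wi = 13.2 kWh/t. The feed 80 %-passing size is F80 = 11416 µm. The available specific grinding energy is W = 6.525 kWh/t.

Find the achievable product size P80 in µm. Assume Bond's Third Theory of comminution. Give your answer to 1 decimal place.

P80 = 289.3 µm

W = 10 Wi (P80^-0.5 − F80^-0.5)
P80^-0.5 = F80^-0.5 + W/(10 Wi)
  = 6.5250/(10·13.2) + 1/√11416 = 0.049432 + 0.009359 = 0.058791
P80 = (1/0.058791)² = 17.0094² = 289.32 µm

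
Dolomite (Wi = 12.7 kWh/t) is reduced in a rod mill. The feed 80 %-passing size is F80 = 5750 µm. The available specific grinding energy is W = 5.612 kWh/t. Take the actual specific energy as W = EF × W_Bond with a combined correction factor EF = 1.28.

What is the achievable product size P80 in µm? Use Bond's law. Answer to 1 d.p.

P80 = 439.3 µm

W = 10 Wi / √P80 − 10 Wi / √F80
W_Bond = W / EF = 5.612 / 1.28 = 4.3844 kWh/t
⇒ 1/√P80 = W_Bond/(10 Wi) + 1/√F80
  = 4.3844/(10·12.7) + 1/√5750 = 0.034523 + 0.013188 = 0.047710
P80 = (1/0.047710)² = 20.9599² = 439.32 µm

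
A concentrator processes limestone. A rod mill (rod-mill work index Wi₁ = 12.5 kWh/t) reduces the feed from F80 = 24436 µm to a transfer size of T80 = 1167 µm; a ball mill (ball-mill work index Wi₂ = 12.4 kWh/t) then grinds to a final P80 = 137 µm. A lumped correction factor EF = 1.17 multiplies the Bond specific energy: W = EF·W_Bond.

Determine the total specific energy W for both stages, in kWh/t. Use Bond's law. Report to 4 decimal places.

W = 11.4937 kWh/t

W = 10·Wi·(P80^(-½) − F80^(-½))
Stage 1 (24436→1167 µm, Wi₁=12.5): W₁ = 10·12.5·(0.029273 − 0.006397) = 2.8595 kWh/t
Stage 2 (1167→137 µm, Wi₂=12.4): W₂ = 10·12.4·(0.085436 − 0.029273) = 6.9642 kWh/t
W = W₁ + W₂ = 2.8595 + 6.9642 = 9.8237 kWh/t
Apply correction: 9.8237 × 1.17 = 11.4937 kWh/t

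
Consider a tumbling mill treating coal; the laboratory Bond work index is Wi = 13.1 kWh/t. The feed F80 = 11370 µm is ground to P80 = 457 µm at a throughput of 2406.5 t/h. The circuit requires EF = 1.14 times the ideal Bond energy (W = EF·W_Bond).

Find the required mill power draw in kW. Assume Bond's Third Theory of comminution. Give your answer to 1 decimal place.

P = 13441.0 kW

W = 10·Wi·[P80^(−½) − F80^(−½)]
W = 10·13.1·(1/√457 − 1/√11370) = 10·13.1·(0.037400) = 4.8994 kWh/t
With EF = 1.14: W = 4.8994·1.14 = 5.5853 kWh/t
P_mill = W·ṁ = 5.5853·2406.5 = 13441.0 kW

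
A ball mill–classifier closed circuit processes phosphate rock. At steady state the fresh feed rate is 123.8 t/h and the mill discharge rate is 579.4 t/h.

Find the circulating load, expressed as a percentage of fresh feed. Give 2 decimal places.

CL = 368.01 %

M = F + R at steady state, so:
R = M − F = 579.4 − 123.8 = 455.6 t/h
CL = 100·R/F = 100·455.6/123.8 = 368.01 %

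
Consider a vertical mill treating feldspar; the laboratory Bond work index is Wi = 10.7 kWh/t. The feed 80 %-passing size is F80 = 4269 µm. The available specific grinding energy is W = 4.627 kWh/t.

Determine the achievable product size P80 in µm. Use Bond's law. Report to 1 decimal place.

P80 = 291.7 µm

Bond: W = 10·Wi·(1/√P80 − 1/√F80)
1/√P80 = 1/√F80 + W/(10·Wi)
  = 4.6270/(10·10.7) + 1/√4269 = 0.043243 + 0.015305 = 0.058548
P80 = (1/0.058548)² = 17.0800² = 291.73 µm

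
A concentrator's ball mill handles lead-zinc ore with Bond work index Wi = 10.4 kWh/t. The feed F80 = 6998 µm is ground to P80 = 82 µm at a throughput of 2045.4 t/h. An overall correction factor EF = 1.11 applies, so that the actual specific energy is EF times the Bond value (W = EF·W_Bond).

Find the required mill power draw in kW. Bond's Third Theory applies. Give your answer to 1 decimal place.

Bond: W = 10·Wi·(1/√P80 − 1/√F80)
W = 10·10.4·(1/√82 − 1/√6998) = 10·10.4·(0.098478) = 10.2417 kWh/t
Corrected W = EF·W_Bond = 1.11·10.2417 = 11.3682 kWh/t
Mill draw = 11.3682 × 2045.4 = 23252.6 kW

P = 23252.6 kW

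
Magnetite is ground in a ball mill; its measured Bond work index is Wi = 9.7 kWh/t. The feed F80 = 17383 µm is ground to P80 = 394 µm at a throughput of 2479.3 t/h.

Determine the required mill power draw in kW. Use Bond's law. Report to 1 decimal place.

Bond:  W = 10 Wi (1/√P − 1/√F)
W = 10·9.7·(1/√394 − 1/√17383) = 10·9.7·(0.042795) = 4.1511 kWh/t
P = W·T = 4.1511·2479.3 = 10291.8 kW

P = 10291.8 kW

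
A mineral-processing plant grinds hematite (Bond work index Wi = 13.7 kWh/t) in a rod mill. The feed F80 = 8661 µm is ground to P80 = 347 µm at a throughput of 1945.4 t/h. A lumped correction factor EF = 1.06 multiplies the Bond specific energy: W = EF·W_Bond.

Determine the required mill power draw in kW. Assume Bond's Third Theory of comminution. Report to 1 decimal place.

P = 12130.3 kW

W_Bond = 10·Wi·(1/√P₈₀ − 1/√F₈₀)
W = 10·13.7·(1/√347 − 1/√8661) = 10·13.7·(0.042938) = 5.8824 kWh/t
With EF = 1.06: W = 5.8824·1.06 = 6.2354 kWh/t
P_mill = W·ṁ = 6.2354·1945.4 = 12130.3 kW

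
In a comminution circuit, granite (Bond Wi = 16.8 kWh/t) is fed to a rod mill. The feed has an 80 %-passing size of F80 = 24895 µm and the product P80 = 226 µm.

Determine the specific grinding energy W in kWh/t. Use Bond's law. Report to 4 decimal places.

W = 10.1104 kWh/t

W_Bond = 10·Wi·(1/√P₈₀ − 1/√F₈₀)
1/√226 = 0.066519;  1/√24895 = 0.006338
W = 10·16.8·(0.066519 − 0.006338) = 10.1104 kWh/t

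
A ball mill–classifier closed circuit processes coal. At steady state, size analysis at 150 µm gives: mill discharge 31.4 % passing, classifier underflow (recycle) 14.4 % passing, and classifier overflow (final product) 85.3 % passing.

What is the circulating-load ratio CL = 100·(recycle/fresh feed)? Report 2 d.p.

CL = 317.06 %

Let r = R/F. Size balance at 150 µm:
Fd + Rd = Ru + Fo ⇒ R/F = (o−d)/(d−u)
r = (85.3 − 31.4)/(31.4 − 14.4) = 53.9/17.0 = 3.1706
CL = 100·r = 317.06 %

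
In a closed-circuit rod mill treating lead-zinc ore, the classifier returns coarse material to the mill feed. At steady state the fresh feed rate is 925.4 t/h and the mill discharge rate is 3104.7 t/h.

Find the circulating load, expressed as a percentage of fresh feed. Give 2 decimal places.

M = F + R at steady state, so:
R = M − F = 3104.7 − 925.4 = 2179.3 t/h
CL = 100·R/F = 100·2179.3/925.4 = 235.50 %

CL = 235.50 %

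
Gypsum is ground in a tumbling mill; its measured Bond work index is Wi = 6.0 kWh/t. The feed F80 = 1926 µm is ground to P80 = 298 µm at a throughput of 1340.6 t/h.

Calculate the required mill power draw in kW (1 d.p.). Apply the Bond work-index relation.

P = 2826.7 kW

W = 10 Wi (1/√P80 − 1/√F80)  [Bond]
W = 10·6.0·(1/√298 − 1/√1926) = 10·6.0·(0.035142) = 2.1085 kWh/t
Mill draw = 2.1085 × 1340.6 = 2826.7 kW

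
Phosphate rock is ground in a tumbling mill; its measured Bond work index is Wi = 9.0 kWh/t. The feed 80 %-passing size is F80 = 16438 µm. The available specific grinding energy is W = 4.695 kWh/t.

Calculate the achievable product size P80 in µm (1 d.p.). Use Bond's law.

W = 10 Wi (1/√P80 − 1/√F80)  [Bond]
1/√P80 = 1/√F80 + W/(10·Wi)
  = 4.6950/(10·9.0) + 1/√16438 = 0.052167 + 0.007800 = 0.059966
P80 = (1/0.059966)² = 16.6760² = 278.09 µm

P80 = 278.1 µm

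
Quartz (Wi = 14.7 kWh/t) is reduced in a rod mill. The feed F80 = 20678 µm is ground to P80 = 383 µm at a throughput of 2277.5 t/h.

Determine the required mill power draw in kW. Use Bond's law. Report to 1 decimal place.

W = 10 Wi (1/√P80 − 1/√F80)  [Bond]
W = 10·14.7·(1/√383 − 1/√20678) = 10·14.7·(0.044143) = 6.4891 kWh/t
Power = W × throughput = 6.4891 kWh/t × 2277.5 t/h = 14778.9 kW

P = 14778.9 kW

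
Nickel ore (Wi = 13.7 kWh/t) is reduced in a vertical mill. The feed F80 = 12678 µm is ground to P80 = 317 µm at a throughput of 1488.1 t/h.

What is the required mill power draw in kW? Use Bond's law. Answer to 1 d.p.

Bond: W = 10·Wi·(1/√P80 − 1/√F80)
W = 10·13.7·(1/√317 − 1/√12678) = 10·13.7·(0.047284) = 6.4780 kWh/t
P = W·T = 6.4780·1488.1 = 9639.8 kW

P = 9639.8 kW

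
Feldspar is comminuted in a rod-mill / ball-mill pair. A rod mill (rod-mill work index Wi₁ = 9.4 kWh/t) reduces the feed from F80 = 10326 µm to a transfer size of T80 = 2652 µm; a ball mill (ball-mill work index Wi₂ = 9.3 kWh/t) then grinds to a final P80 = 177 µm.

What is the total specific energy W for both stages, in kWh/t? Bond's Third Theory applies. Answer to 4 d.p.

W = 10 Wi (P80^-0.5 − F80^-0.5)
Stage 1 (10326→2652 µm, Wi₁=9.4): W₁ = 10·9.4·(0.019418 − 0.009841) = 0.9003 kWh/t
Stage 2 (2652→177 µm, Wi₂=9.3): W₂ = 10·9.3·(0.075165 − 0.019418) = 5.1844 kWh/t
W = W₁ + W₂ = 0.9003 + 5.1844 = 6.0847 kWh/t

W = 6.0847 kWh/t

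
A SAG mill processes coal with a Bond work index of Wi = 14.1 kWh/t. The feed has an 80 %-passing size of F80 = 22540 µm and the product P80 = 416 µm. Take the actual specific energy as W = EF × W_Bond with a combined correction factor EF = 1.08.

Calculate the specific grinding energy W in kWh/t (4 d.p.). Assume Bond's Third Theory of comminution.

W = 6.4518 kWh/t

W_Bond = 10·Wi·(1/√P₈₀ − 1/√F₈₀)
1/√416 = 0.049029;  1/√22540 = 0.006661
W = 10·14.1·(0.049029 − 0.006661) = 5.9739 kWh/t
Apply correction: 5.9739 × 1.08 = 6.4518 kWh/t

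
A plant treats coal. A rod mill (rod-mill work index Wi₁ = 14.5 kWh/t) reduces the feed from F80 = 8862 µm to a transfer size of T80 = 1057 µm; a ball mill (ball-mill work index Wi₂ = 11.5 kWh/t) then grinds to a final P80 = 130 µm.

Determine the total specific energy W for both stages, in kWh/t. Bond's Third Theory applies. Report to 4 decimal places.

W = 10 Wi (1/√P80 − 1/√F80)  [Bond]
Stage 1 (8862→1057 µm, Wi₁=14.5): W₁ = 10·14.5·(0.030758 − 0.010623) = 2.9197 kWh/t
Stage 2 (1057→130 µm, Wi₂=11.5): W₂ = 10·11.5·(0.087706 − 0.030758) = 6.5490 kWh/t
W = W₁ + W₂ = 2.9197 + 6.5490 = 9.4686 kWh/t

W = 9.4686 kWh/t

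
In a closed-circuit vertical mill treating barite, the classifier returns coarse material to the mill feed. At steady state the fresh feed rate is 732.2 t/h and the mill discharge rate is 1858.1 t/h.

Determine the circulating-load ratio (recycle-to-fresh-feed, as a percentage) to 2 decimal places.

CL = 153.77 %

Discharge = new feed + return, hence
R = M − F = 1858.1 − 732.2 = 1125.9 t/h
CL = 100·R/F = 100·1125.9/732.2 = 153.77 %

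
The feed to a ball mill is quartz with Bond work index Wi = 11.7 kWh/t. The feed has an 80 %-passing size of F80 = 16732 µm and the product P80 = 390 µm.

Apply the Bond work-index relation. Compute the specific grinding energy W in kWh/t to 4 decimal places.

W = 10·Wi·(P80^(-½) − F80^(-½))
1/√390 = 0.050637;  1/√16732 = 0.007731
W = 10·11.7·(0.050637 − 0.007731) = 5.0200 kWh/t

W = 5.0200 kWh/t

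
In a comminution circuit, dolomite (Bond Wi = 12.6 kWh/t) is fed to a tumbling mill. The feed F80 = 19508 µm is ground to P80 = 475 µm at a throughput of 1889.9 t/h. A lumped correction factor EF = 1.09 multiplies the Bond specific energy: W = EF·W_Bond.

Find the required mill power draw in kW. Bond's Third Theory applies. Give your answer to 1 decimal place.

W = 10 Wi (P80^-0.5 − F80^-0.5)
W = 10·12.6·(1/√475 − 1/√19508) = 10·12.6·(0.038723) = 4.8792 kWh/t
Apply correction: 4.8792 × 1.09 = 5.3183 kWh/t
Mill draw = 5.3183 × 1889.9 = 10051.0 kW

P = 10051.0 kW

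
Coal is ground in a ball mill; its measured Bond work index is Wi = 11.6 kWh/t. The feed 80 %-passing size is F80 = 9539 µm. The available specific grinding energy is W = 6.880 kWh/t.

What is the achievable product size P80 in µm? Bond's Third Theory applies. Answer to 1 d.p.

W = 10 Wi (P80^-0.5 − F80^-0.5)
⇒ 1/√P80 = W/(10·Wi) + 1/√F80
  = 6.8800/(10·11.6) + 1/√9539 = 0.059310 + 0.010239 = 0.069549
P80 = (1/0.069549)² = 14.3783² = 206.74 µm

P80 = 206.7 µm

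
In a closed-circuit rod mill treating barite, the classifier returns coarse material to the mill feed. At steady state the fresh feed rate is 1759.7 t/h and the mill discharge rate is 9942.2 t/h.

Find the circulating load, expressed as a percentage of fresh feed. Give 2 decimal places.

Discharge = new feed + return, hence
R = M − F = 9942.2 − 1759.7 = 8182.5 t/h
CL = 100·R/F = 100·8182.5/1759.7 = 464.99 %

CL = 464.99 %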